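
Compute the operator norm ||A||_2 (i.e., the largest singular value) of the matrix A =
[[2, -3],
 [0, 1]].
||A||_2 = sqrt((14 + sqrt(180))/2) ≈ 3.7025 (= sqrt(largest eigenvalue of A^T A))

||A||_2 = sigma_max(A) = sqrt(lambda_max(A^T A)). Form the symmetric matrix M = A^T A =
[[4, -6],
 [-6, 10]].
Its characteristic polynomial (trace, determinant of M give the coefficients) is
  p(λ) = det(λ I - M) = λ^2 - 14λ + 4.
For λ^2 - 14λ + 4 the discriminant is 180. It is nonnegative but not a perfect square, so the roots are real and irrational: λ = (14 ± sqrt(180))/2 ≈ 13.7082, 0.2918.
So the eigenvalues of A^T A are ≈ 0.2918, 13.7082 (all ≥ 0, as they must be for A^T A). The largest is λ_max = (14 + sqrt(180))/2 ≈ 13.7082, hence ||A||_2 = sqrt(λ_max) = sqrt((14 + sqrt(180))/2) ≈ 3.7025.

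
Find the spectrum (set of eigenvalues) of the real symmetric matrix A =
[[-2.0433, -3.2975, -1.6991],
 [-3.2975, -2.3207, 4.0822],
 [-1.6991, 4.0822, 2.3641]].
sigma(A) ≈ {-6, -2, 6}

A is real symmetric, so its spectrum consists of real eigenvalues. Expanding the characteristic polynomial of the displayed matrix gives
  det(λ I - A) = p(λ) = λ^3 + (2)λ^2 + (-36)λ + (-71.9976).
Solving p(λ) = 0 yields eigenvalues ≈ -6, -2, 6. (A is shown rounded to 4 decimals, so these recover the underlying integer eigenvalues to within that precision.)
Verification: the trace of A = -2 equals the sum of eigenvalues -2, and det(A) ≈ 71.9976 matches the eigenvalue product 72.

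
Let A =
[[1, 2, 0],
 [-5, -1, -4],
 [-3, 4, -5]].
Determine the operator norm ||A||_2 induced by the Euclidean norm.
||A||_2 ≈ 8.7902 (= sqrt(largest eigenvalue of A^T A))

||A||_2 = sigma_max(A) = sqrt(lambda_max(A^T A)). Form the symmetric matrix M = A^T A =
[[35, -5, 35],
 [-5, 21, -16],
 [35, -16, 41]].
Its characteristic polynomial (trace, sum of principal 2x2 minors, determinant of M give the coefficients) is
  p(λ) = det(λ I - M) = λ^3 - 97λ^2 + 1525λ - 25.
No integer candidate from the rational root theorem (±divisors of 25) is a root, so the roots are irrational. The cubic discriminant is Δ = 7670775200 > 0, so there are three distinct real roots. p(0) = -25 and p(1) = 1404 have opposite signs, so a root lies in (0, 1); Newton's method refines it to λ ≈ 0.0164. p(19) = 792 and p(20) = -325 have opposite signs, so a root lies in (19, 20); Newton's method refines it to λ ≈ 19.716. p(77) = -1180 and p(78) = 3329 have opposite signs, so a root lies in (77, 78); Newton's method refines it to λ ≈ 77.2676. Check (Vieta): the three roots sum to 97, matching tr M = 97.
So the eigenvalues of A^T A are ≈ 0.0164, 19.716, 77.2676 (all ≥ 0, as they must be for A^T A). The largest is λ_max ≈ 77.2676, hence ||A||_2 = sqrt(λ_max) ≈ 8.7902.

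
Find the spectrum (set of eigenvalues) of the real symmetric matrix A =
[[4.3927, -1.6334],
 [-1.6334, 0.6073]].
sigma(A) ≈ {0, 5}

A is real symmetric, so its spectrum consists of real eigenvalues. Expanding the characteristic polynomial of the displayed matrix gives
  det(λ I - A) = p(λ) = λ^2 + (-5)λ + (0).
Solving p(λ) = 0 yields eigenvalues ≈ 0, 5. (A is shown rounded to 4 decimals, so these recover the underlying integer eigenvalues to within that precision.)
Verification: the trace of A = 5 equals the sum of eigenvalues 5, and det(A) ≈ -0.0003 matches the eigenvalue product 0.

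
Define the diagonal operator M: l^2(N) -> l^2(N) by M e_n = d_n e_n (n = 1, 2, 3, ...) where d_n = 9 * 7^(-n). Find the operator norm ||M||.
||M|| = 9/7 (attained at n = 1)

For M diagonal, ||M|| = sup_n |d_n|. The sequence d_n = 9 * 7^(-n) is positive and strictly decreasing (ratio 7^(-1) < 1), so the supremum is d_1 = 9/7. Hence ||M|| = 9/7.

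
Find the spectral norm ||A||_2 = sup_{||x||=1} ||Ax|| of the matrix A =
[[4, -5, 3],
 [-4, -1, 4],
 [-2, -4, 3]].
||A||_2 ≈ 8.3228 (= sqrt(largest eigenvalue of A^T A))

||A||_2 = sigma_max(A) = sqrt(lambda_max(A^T A)). Form the symmetric matrix M = A^T A =
[[36, -8, -10],
 [-8, 42, -31],
 [-10, -31, 34]].
Its characteristic polynomial (trace, sum of principal 2x2 minors, determinant of M give the coefficients) is
  p(λ) = det(λ I - M) = λ^3 - 112λ^2 + 3039λ - 5476.
No integer candidate from the rational root theorem (±divisors of 5476) is a root, so the roots are irrational. The cubic discriminant is Δ = 5549594708 > 0, so there are three distinct real roots. p(1) = -2548 and p(2) = 162 have opposite signs, so a root lies in (1, 2); Newton's method refines it to λ ≈ 1.9379. p(40) = 884 and p(41) = -228 have opposite signs, so a root lies in (40, 41); Newton's method refines it to λ ≈ 40.7935. p(69) = -508 and p(70) = 1454 have opposite signs, so a root lies in (69, 70); Newton's method refines it to λ ≈ 69.2686. Check (Vieta): the three roots sum to 112, matching tr M = 112.
So the eigenvalues of A^T A are ≈ 1.9379, 40.7935, 69.2686 (all ≥ 0, as they must be for A^T A). The largest is λ_max ≈ 69.2686, hence ||A||_2 = sqrt(λ_max) ≈ 8.3228.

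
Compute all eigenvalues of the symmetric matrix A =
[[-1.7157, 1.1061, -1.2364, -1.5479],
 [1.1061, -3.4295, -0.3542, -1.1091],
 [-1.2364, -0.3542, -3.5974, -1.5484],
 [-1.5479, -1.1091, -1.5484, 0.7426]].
sigma(A) ≈ {-5, -4, -1, 2}

A is real symmetric, so its spectrum consists of real eigenvalues. Expanding the characteristic polynomial of the displayed matrix gives
  det(λ I - A) = p(λ) = λ^4 + (8)λ^3 + (9)λ^2 + (-38)λ + (-40).
Solving p(λ) = 0 yields eigenvalues ≈ -5, -4, -1, 2. (A is shown rounded to 4 decimals, so these recover the underlying integer eigenvalues to within that precision.)
Verification: the trace of A = -8 equals the sum of eigenvalues -8, and det(A) ≈ -40.0009 matches the eigenvalue product -40.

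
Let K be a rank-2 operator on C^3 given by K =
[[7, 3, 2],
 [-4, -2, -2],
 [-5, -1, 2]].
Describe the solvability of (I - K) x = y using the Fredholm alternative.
(I - K) is invertible (det(I - K) = 10 ≠ 0), so for every y in C^3 the equation (I - K) x = y has a unique solution.

K has rank 2 and factors as K = U V^T = u1 v1^T + u2 v2^T with u1 = (3, -2, -1), v1 = (3, 1, 0), u2 = (-1, 1, -1), v2 = (2, 0, -2) (multiplying out reproduces the displayed K). The nonzero eigenvalues of U V^T coincide with those of the 2 x 2 matrix G = V^T U = [[v1·u1, v1·u2], [v2·u1, v2·u2]] = [[7, -2], [8, 0]], and by the Sylvester determinant identity det(I_3 - U V^T) = det(I_2 - V^T U) = det([[-6, 2], [-8, 1]]) = (-6)(1) - (2)(-8) = 10. (Direct check: I - K =
[[-6, -3, -2],
 [4, 3, 2],
 [5, 1, -1]]
has determinant 10.) The finite-dimensional Fredholm alternative says: either (I - K) is invertible, or ker(I - K) ≠ {0} and then range(I - K) = ker((I - K)^*)^⊥, with dim ker(I - K) = dim ker((I - K)^*). Since det(I - K) ≠ 0, 1 is not an eigenvalue of K and ker(I - K) = {0}, so we are in the first case: for every y there is a unique x = (I - K)^(-1) y. (Explicitly, by the Woodbury identity, (I - U V^T)^(-1) = I + U (I_2 - G)^(-1) V^T.)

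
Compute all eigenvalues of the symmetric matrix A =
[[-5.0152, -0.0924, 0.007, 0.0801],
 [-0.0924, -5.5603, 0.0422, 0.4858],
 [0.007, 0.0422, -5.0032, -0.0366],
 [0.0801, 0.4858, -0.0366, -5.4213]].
sigma(A) ≈ {-6, -5} (-5 with multiplicity 3)

A is real symmetric, so its spectrum consists of real eigenvalues. Expanding the characteristic polynomial of the displayed matrix gives
  det(λ I - A) = p(λ) = λ^4 + (21)λ^3 + (165)λ^2 + (575)λ + (750).
Solving p(λ) = 0 yields eigenvalues ≈ -6, -5, -5, -5. (A is shown rounded to 4 decimals, so these recover the underlying integer eigenvalues to within that precision.)
Verification: the trace of A = -21 equals the sum of eigenvalues -21, and det(A) ≈ 750.0010 matches the eigenvalue product 750.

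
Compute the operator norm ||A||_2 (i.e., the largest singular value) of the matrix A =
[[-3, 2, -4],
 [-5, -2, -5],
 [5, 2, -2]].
||A||_2 ≈ 9.0183 (= sqrt(largest eigenvalue of A^T A))

||A||_2 = sigma_max(A) = sqrt(lambda_max(A^T A)). Form the symmetric matrix M = A^T A =
[[59, 14, 27],
 [14, 12, -2],
 [27, -2, 45]].
Its characteristic polynomial (trace, sum of principal 2x2 minors, determinant of M give the coefficients) is
  p(λ) = det(λ I - M) = λ^3 - 116λ^2 + 2974λ - 12544.
No integer candidate from the rational root theorem (±divisors of 12544) is a root, so the roots are irrational. The cubic discriminant is Δ = 9124301920 > 0, so there are three distinct real roots. p(5) = -449 and p(6) = 1340 have opposite signs, so a root lies in (5, 6); Newton's method refines it to λ ≈ 5.2408. p(29) = 535 and p(30) = -724 have opposite signs, so a root lies in (29, 30); Newton's method refines it to λ ≈ 29.4303. p(81) = -1285 and p(82) = 2708 have opposite signs, so a root lies in (81, 82); Newton's method refines it to λ ≈ 81.3289. Check (Vieta): the three roots sum to 116, matching tr M = 116.
So the eigenvalues of A^T A are ≈ 5.2408, 29.4303, 81.3289 (all ≥ 0, as they must be for A^T A). The largest is λ_max ≈ 81.3289, hence ||A||_2 = sqrt(λ_max) ≈ 9.0183.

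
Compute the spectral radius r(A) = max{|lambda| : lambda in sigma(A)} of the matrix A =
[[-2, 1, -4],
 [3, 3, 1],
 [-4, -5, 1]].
r(A) ≈ 5.2305

The eigenvalues of A are the roots of its characteristic polynomial. With M = A (coefficients from the trace, the sum of principal 2x2 minors, and det A):
  p(λ) = det(λ I - M) = λ^3 - 2λ^2 - 19λ + 11.
No integer candidate from the rational root theorem (±divisors of 11) is a root, so the roots are irrational. The cubic discriminant is Δ = 33489 > 0, so there are three distinct real roots. p(-4) = -9 and p(-3) = 23 have opposite signs, so a root lies in (-4, -3); Newton's method refines it to λ ≈ -3.786. p(0) = 11 and p(1) = -9 have opposite signs, so a root lies in (0, 1); Newton's method refines it to λ ≈ 0.5555. p(5) = -9 and p(6) = 41 have opposite signs, so a root lies in (5, 6); Newton's method refines it to λ ≈ 5.2305. Check (Vieta): the three roots sum to 2, matching tr M = 2.
Thus the eigenvalues (to 4 decimals) are -3.786 (modulus 3.786); 0.5555 (modulus 0.5555); 5.2305 (modulus 5.2305). The spectral radius is the largest modulus: r(A) ≈ 5.2305. (Cross-check: r(A) ≤ ||A||_2 ≈ 7.692; equality holds whenever A is normal, though it can also hold for some non-normal A.)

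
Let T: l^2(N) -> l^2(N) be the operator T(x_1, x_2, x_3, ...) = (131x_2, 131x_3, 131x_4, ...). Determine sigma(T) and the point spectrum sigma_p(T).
sigma(T) = closed disk {z in C : |z| ≤ 131}; sigma_p(T) = open disk {z in C : |z| < 131}

Note T = 131·V where V is the unit left shift (V x)_k = x_{k+1}; so sigma(T) = 131·sigma(V) and ||T|| = 131||V||. ||T x||^2 = 17161sum_{k≥2} |x_k|^2 ≤ 17161||x||^2, with equality on {x : x_1 = 0}, so ||T|| = 131. For any lambda with |lambda| < 131, set r = lambda/131 (|r| < 1); the vector x = (1, r, r^2, ...) is in l^2 and satisfies T x = 131(r, r^2, ...) = lambda x, so lambda is an eigenvalue. On the boundary |lambda| = 131 the geometric series diverges, so no l^2 eigenvector exists, but these lambda lie in the approximate point spectrum. Hence sigma(T) is the closed disk of radius 131 and sigma_p(T) is the open disk.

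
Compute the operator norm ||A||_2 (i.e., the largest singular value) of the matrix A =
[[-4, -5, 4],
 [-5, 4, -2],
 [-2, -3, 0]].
||A||_2 ≈ 8.3386 (= sqrt(largest eigenvalue of A^T A))

||A||_2 = sigma_max(A) = sqrt(lambda_max(A^T A)). Form the symmetric matrix M = A^T A =
[[45, 6, -6],
 [6, 50, -28],
 [-6, -28, 20]].
Its characteristic polynomial (trace, sum of principal 2x2 minors, determinant of M give the coefficients) is
  p(λ) = det(λ I - M) = λ^3 - 115λ^2 + 3294λ - 9216.
No integer candidate from the rational root theorem (±divisors of 9216) is a root, so the roots are irrational. The cubic discriminant is Δ = 5012932932 > 0, so there are three distinct real roots. p(3) = -342 and p(4) = 2184 have opposite signs, so a root lies in (3, 4); Newton's method refines it to λ ≈ 3.1307. p(42) = 360 and p(43) = -702 have opposite signs, so a root lies in (42, 43); Newton's method refines it to λ ≈ 42.3364. p(69) = -936 and p(70) = 864 have opposite signs, so a root lies in (69, 70); Newton's method refines it to λ ≈ 69.5329. Check (Vieta): the three roots sum to 115, matching tr M = 115.
So the eigenvalues of A^T A are ≈ 3.1307, 42.3364, 69.5329 (all ≥ 0, as they must be for A^T A). The largest is λ_max ≈ 69.5329, hence ||A||_2 = sqrt(λ_max) ≈ 8.3386.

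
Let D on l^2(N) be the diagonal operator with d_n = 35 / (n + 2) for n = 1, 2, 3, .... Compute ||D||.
||D|| = 35/3 (attained at n = 1)

For D diagonal, ||D|| = sup_n |d_n| = sup_n 35/(n + 2). This is positive and strictly decreasing in n, so the supremum is attained at n = 1: d_1 = 35/(1 + 2) = 35/3. Hence ||D|| = 35/3.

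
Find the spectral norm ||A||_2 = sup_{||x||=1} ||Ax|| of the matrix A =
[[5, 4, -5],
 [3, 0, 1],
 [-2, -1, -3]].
||A||_2 ≈ 8.2303 (= sqrt(largest eigenvalue of A^T A))

||A||_2 = sigma_max(A) = sqrt(lambda_max(A^T A)). Form the symmetric matrix M = A^T A =
[[38, 22, -16],
 [22, 17, -17],
 [-16, -17, 35]].
Its characteristic polynomial (trace, sum of principal 2x2 minors, determinant of M give the coefficients) is
  p(λ) = det(λ I - M) = λ^3 - 90λ^2 + 1542λ - 2304.
No integer candidate from the rational root theorem (±divisors of 2304) is a root, so the roots are irrational. The cubic discriminant is Δ = 3487532976 > 0, so there are three distinct real roots. p(1) = -851 and p(2) = 428 have opposite signs, so a root lies in (1, 2); Newton's method refines it to λ ≈ 1.6502. p(20) = 536 and p(21) = -351 have opposite signs, so a root lies in (20, 21); Newton's method refines it to λ ≈ 20.6119. p(67) = -2237 and p(68) = 824 have opposite signs, so a root lies in (67, 68); Newton's method refines it to λ ≈ 67.7379. Check (Vieta): the three roots sum to 90, matching tr M = 90.
So the eigenvalues of A^T A are ≈ 1.6502, 20.6119, 67.7379 (all ≥ 0, as they must be for A^T A). The largest is λ_max ≈ 67.7379, hence ||A||_2 = sqrt(λ_max) ≈ 8.2303.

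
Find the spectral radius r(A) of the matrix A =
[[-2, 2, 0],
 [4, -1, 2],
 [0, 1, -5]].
r(A) ≈ 5.7598

The eigenvalues of A are the roots of its characteristic polynomial. With M = A (coefficients from the trace, the sum of principal 2x2 minors, and det A):
  p(λ) = det(λ I - M) = λ^3 + 8λ^2 + 7λ - 34.
No integer candidate from the rational root theorem (±divisors of 34) is a root, so the roots are irrational. The cubic discriminant is Δ = 5912 > 0, so there are three distinct real roots. p(-6) = -4 and p(-5) = 6 have opposite signs, so a root lies in (-6, -5); Newton's method refines it to λ ≈ -5.7598. p(-4) = 2 and p(-3) = -10 have opposite signs, so a root lies in (-4, -3); Newton's method refines it to λ ≈ -3.7954. p(1) = -18 and p(2) = 20 have opposite signs, so a root lies in (1, 2); Newton's method refines it to λ ≈ 1.5553. Check (Vieta): the three roots sum to -8, matching tr M = -8.
Thus the eigenvalues (to 4 decimals) are -5.7598 (modulus 5.7598); -3.7954 (modulus 3.7954); 1.5553 (modulus 1.5553). The spectral radius is the largest modulus: r(A) ≈ 5.7598. (Cross-check: r(A) ≤ ||A||_2 ≈ 6.0838; equality holds whenever A is normal, though it can also hold for some non-normal A.)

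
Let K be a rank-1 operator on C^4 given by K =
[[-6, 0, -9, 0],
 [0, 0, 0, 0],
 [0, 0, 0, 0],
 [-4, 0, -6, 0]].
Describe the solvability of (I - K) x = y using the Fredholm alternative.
(I - K) is invertible (det(I - K) = 7 ≠ 0), so for every y in C^4 the equation (I - K) x = y has a unique solution.

K has rank 1, so it is an outer product K = u v^T: every row of K is a multiple of one row vector. Reading off the entries, u = (3, 0, 0, 2) and v = (-2, 0, -3, 0) (row i of K equals u_i·v^T). A rank-one matrix u v^T satisfies K u = u (v·u) and kills the (3)-dimensional subspace v^⊥, so its characteristic polynomial is lambda^3 (lambda - v·u) with v·u = tr K = -6. Hence the eigenvalues of I - K are 1 (multiplicity 3) and 1 - (-6) = 7, so det(I - K) = 7. (Direct check: I - K =
[[7, 0, 9, 0],
 [0, 1, 0, 0],
 [0, 0, 1, 0],
 [4, 0, 6, 1]]
has determinant 7.) The finite-dimensional Fredholm alternative says: either (I - K) is invertible, or ker(I - K) ≠ {0} and then range(I - K) = ker((I - K)^*)^⊥, with dim ker(I - K) = dim ker((I - K)^*). Since det(I - K) ≠ 0, 1 is not an eigenvalue of K and ker(I - K) = {0}, so we are in the first case: for every y there is a unique x = (I - K)^(-1) y. Explicitly, by the Sherman–Morrison formula, (I - u v^T)^(-1) = I + u v^T/(1 - v·u), i.e. (I - K)^(-1) = I + K/(7).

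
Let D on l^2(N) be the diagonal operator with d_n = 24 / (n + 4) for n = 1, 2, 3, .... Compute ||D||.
||D|| = 24/5 (attained at n = 1)

For D diagonal, ||D|| = sup_n |d_n| = sup_n 24/(n + 4). This is positive and strictly decreasing in n, so the supremum is attained at n = 1: d_1 = 24/(1 + 4) = 24/5. Hence ||D|| = 24/5.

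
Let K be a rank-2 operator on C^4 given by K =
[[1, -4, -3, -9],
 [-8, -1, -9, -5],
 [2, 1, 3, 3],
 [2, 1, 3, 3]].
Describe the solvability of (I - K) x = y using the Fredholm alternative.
(I - K) is singular (det(I - K) = 0, i.e. 1 ∈ sigma(K)). (I - K) x = y is solvable iff y ⊥ ker((I - K)^*) = span{(-1, -2, -3, -5)}, i.e. iff -y_1 - 2y_2 - 3y_3 - 5y_4 = 0. When solvable, x is determined up to adding multiples of (1, 3, -1, -1) (ker(I - K) = span{(1, 3, -1, -1)}, dimension 1).

K has rank 2 and factors as K = U V^T = u1 v1^T + u2 v2^T with u1 = (-1, -3, 1, 1), v1 = (2, 1, 3, 3), u2 = (3, -2, 0, 0), v2 = (1, -1, 0, -2) (multiplying out reproduces the displayed K). The nonzero eigenvalues of U V^T coincide with those of the 2 x 2 matrix G = V^T U = [[v1·u1, v1·u2], [v2·u1, v2·u2]] = [[1, 4], [0, 5]], and by the Sylvester determinant identity det(I_4 - U V^T) = det(I_2 - V^T U) = det([[0, -4], [0, -4]]) = (0)(-4) - (-4)(0) = 0. (Direct check: I - K =
[[0, 4, 3, 9],
 [8, 2, 9, 5],
 [-2, -1, -2, -3],
 [-2, -1, -3, -2]]
has determinant 0.) So 1 is an eigenvalue of K and (I - K) is not invertible. The finite-dimensional Fredholm alternative says: either (I - K) is invertible, or ker(I - K) ≠ {0} and then range(I - K) = ker((I - K)^*)^⊥, with dim ker(I - K) = dim ker((I - K)^*). We are in the second case, so we compute both kernels via the 2 x 2 reduction. If (I - U V^T) x = 0 then x = U (V^T x) lies in the column space of U; writing x = U b gives U (I_2 - G) b = 0, and since u1, u2 are independent, (I_2 - G) b = 0. With I_2 - G = [[0, -4], [0, -4]] (singular, as its determinant is 0) a null vector is b = (-1, 0), so ker(I - K) = span{-1·u1 + (0)·u2} = span{(1, 3, -1, -1)}. For the adjoint, (I - K)^* = I - K^T = I - V U^T, and the same argument gives ker((I - K)^*) = {V a : (I_2 - G)^T a = 0}; (I_2 - G)^T = [[0, 0], [-4, -4]] has null vector a = (-1, 1), so ker((I - K)^*) = span{-1·v1 + (1)·v2} = span{(-1, -2, -3, -5)}. (Both kernels are 1-dimensional, matching rank(I - K) = 3.) Therefore (I - K) x = y is solvable iff <y, (-1, -2, -3, -5)> = 0, i.e. iff -y_1 - 2y_2 - 3y_3 - 5y_4 = 0; when solvable the solution set is the line x_p + c·(1, 3, -1, -1), c ∈ C.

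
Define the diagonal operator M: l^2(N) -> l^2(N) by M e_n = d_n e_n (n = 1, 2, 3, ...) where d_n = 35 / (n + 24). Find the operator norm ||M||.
||M|| = 7/5 (attained at n = 1)

For M diagonal, ||M|| = sup_n |d_n| = sup_n 35/(n + 24). This is positive and strictly decreasing in n, so the supremum is attained at n = 1: d_1 = 35/(1 + 24) = 7/5. Hence ||M|| = 7/5.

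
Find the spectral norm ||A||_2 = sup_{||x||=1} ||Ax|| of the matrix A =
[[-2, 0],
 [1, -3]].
||A||_2 = sqrt((14 + sqrt(52))/2) ≈ 3.2566 (= sqrt(largest eigenvalue of A^T A))

||A||_2 = sigma_max(A) = sqrt(lambda_max(A^T A)). Form the symmetric matrix M = A^T A =
[[5, -3],
 [-3, 9]].
Its characteristic polynomial (trace, determinant of M give the coefficients) is
  p(λ) = det(λ I - M) = λ^2 - 14λ + 36.
For λ^2 - 14λ + 36 the discriminant is 52. It is nonnegative but not a perfect square, so the roots are real and irrational: λ = (14 ± sqrt(52))/2 ≈ 10.6056, 3.3944.
So the eigenvalues of A^T A are ≈ 3.3944, 10.6056 (all ≥ 0, as they must be for A^T A). The largest is λ_max = (14 + sqrt(52))/2 ≈ 10.6056, hence ||A||_2 = sqrt(λ_max) = sqrt((14 + sqrt(52))/2) ≈ 3.2566.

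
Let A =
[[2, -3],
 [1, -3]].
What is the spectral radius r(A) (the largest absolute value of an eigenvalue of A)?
r(A) = (1 + sqrt(13))/2 ≈ 2.3028

The eigenvalues of A are the roots of its characteristic polynomial. With M = A (coefficients from the trace and determinant):
  p(λ) = det(λ I - M) = λ^2 + λ - 3.
For λ^2 + λ - 3 the discriminant is 13. It is nonnegative but not a perfect square, so the roots are real and irrational: λ = (-1 ± sqrt(13))/2 ≈ 1.3028, -2.3028.
Thus the eigenvalues (to 4 decimals) are 1.3028 (modulus 1.3028); -2.3028 (modulus 2.3028). The spectral radius is the largest modulus: r(A) = (1 + sqrt(13))/2 ≈ 2.3028. (Cross-check: r(A) ≤ ||A||_2 ≈ 4.7541; equality holds whenever A is normal, though it can also hold for some non-normal A.)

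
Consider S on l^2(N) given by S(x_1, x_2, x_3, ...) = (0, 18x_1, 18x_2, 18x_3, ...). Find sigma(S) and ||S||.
sigma(S) = closed disk {z in C : |z| ≤ 18}; ||S|| = 18

Note S = 18·U where U is the unit right shift (U x)_k = x_{k-1} (with x_0 := 0); so ||S|| = 18||U|| and sigma(S) = 18·sigma(U). ||S x||^2 = sum_{k≥1} |18x_k|^2 = 324||x||^2, so ||S|| = 18 and sigma(S) ⊂ {|z| ≤ 18}. For any |lambda| < 18, the equation (S - lambda I) x = 0 forces x_1 = 0, then 18x_k = lambda x_{k+1} ⇒ x = 0, so S has no eigenvalues. But (S - lambda I) is not surjective for |lambda| < 18: solving (S - lambda I) x = e_1 would require x_n proportional to (lambda/18)^(-n), which is not in l^2. So every |lambda| < 18 lies in the residual spectrum. The boundary |lambda| = 18 is in the approximate point spectrum (the spectrum is closed). Hence sigma(S) is the closed disk of radius 18.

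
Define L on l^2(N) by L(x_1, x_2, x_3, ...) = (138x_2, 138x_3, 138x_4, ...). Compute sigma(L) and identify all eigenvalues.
sigma(L) = closed disk {z in C : |z| ≤ 138}; sigma_p(L) = open disk {z in C : |z| < 138}

Note L = 138·V where V is the unit left shift (V x)_k = x_{k+1}; so sigma(L) = 138·sigma(V) and ||L|| = 138||V||. ||L x||^2 = 19044sum_{k≥2} |x_k|^2 ≤ 19044||x||^2, with equality on {x : x_1 = 0}, so ||L|| = 138. For any lambda with |lambda| < 138, set r = lambda/138 (|r| < 1); the vector x = (1, r, r^2, ...) is in l^2 and satisfies L x = 138(r, r^2, ...) = lambda x, so lambda is an eigenvalue. On the boundary |lambda| = 138 the geometric series diverges, so no l^2 eigenvector exists, but these lambda lie in the approximate point spectrum. Hence sigma(L) is the closed disk of radius 138 and sigma_p(L) is the open disk.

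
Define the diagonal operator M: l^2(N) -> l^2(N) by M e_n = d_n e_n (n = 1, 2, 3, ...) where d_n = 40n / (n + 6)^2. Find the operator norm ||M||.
||M|| = 5/3 (attained at n = 6)

For M diagonal, ||M|| = sup_n |d_n|. Treat f(x) = 40x / (x + 6)^2 for real x > 0. By the quotient rule, f'(x) = 40(6 - x)/(x + 6)^3, which is positive for x < 6 and negative for x > 6. So f has a unique maximum at x = 6, and since 6 is a positive integer, the supremum over n ≥ 1 is attained at n = 6: d_6 = 40·6/(6 + 6)^2 = 40·6/144 = 5/3. Hence ||M|| = 5/3.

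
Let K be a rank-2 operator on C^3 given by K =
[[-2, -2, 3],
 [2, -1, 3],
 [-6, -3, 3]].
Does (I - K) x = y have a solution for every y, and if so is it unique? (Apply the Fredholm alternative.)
(I - K) is invertible (det(I - K) = 25 ≠ 0), so for every y in C^3 the equation (I - K) x = y has a unique solution.

K has rank 2 and factors as K = U V^T = u1 v1^T + u2 v2^T with u1 = (0, -1, 1), v1 = (-2, 1, -3), u2 = (1, 0, 2), v2 = (-2, -2, 3) (multiplying out reproduces the displayed K). The nonzero eigenvalues of U V^T coincide with those of the 2 x 2 matrix G = V^T U = [[v1·u1, v1·u2], [v2·u1, v2·u2]] = [[-4, -8], [5, 4]], and by the Sylvester determinant identity det(I_3 - U V^T) = det(I_2 - V^T U) = det([[5, 8], [-5, -3]]) = (5)(-3) - (8)(-5) = 25. (Direct check: I - K =
[[3, 2, -3],
 [-2, 2, -3],
 [6, 3, -2]]
has determinant 25.) The finite-dimensional Fredholm alternative says: either (I - K) is invertible, or ker(I - K) ≠ {0} and then range(I - K) = ker((I - K)^*)^⊥, with dim ker(I - K) = dim ker((I - K)^*). Since det(I - K) ≠ 0, 1 is not an eigenvalue of K and ker(I - K) = {0}, so we are in the first case: for every y there is a unique x = (I - K)^(-1) y. (Explicitly, by the Woodbury identity, (I - U V^T)^(-1) = I + U (I_2 - G)^(-1) V^T.)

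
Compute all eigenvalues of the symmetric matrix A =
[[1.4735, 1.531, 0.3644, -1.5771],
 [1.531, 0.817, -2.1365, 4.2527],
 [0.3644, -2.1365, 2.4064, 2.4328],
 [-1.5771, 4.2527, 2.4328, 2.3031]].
sigma(A) ≈ {-5, 2, 4, 6}

A is real symmetric, so its spectrum consists of real eigenvalues. Expanding the characteristic polynomial of the displayed matrix gives
  det(λ I - A) = p(λ) = λ^4 + (-7)λ^3 + (-16)λ^2 + (171.9967)λ + (-239.9969).
Solving p(λ) = 0 yields eigenvalues ≈ -5, 2, 4, 6. (A is shown rounded to 4 decimals, so these recover the underlying integer eigenvalues to within that precision.)
Verification: the trace of A = 7 equals the sum of eigenvalues 7, and det(A) ≈ -239.9969 matches the eigenvalue product -240.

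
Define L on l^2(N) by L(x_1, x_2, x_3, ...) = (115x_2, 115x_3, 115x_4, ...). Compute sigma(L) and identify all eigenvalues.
sigma(L) = closed disk {z in C : |z| ≤ 115}; sigma_p(L) = open disk {z in C : |z| < 115}

Note L = 115·V where V is the unit left shift (V x)_k = x_{k+1}; so sigma(L) = 115·sigma(V) and ||L|| = 115||V||. ||L x||^2 = 13225sum_{k≥2} |x_k|^2 ≤ 13225||x||^2, with equality on {x : x_1 = 0}, so ||L|| = 115. For any lambda with |lambda| < 115, set r = lambda/115 (|r| < 1); the vector x = (1, r, r^2, ...) is in l^2 and satisfies L x = 115(r, r^2, ...) = lambda x, so lambda is an eigenvalue. On the boundary |lambda| = 115 the geometric series diverges, so no l^2 eigenvector exists, but these lambda lie in the approximate point spectrum. Hence sigma(L) is the closed disk of radius 115 and sigma_p(L) is the open disk.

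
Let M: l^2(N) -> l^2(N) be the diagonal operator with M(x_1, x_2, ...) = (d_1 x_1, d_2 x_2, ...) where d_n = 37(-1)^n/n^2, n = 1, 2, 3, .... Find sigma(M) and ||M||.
sigma(M) = {37(-1)^n/n^2 : n ≥ 1} ∪ {0}; ||M|| = 37

A bounded diagonal operator on l^2 with diagonal entries d_n has spectrum equal to the closure of {d_n : n ≥ 1}: every d_n is an eigenvalue (with eigenvector e_n), so {d_n} ⊂ sigma(M); the spectrum is closed, so its closure is too; and for lambda not in the closure, (M - lambda I) has bounded inverse (the diagonal entries 1/(d_n - lambda) are bounded). For our sequence d_n = 37(-1)^n/n^2, n = 1, 2, 3, ...:
  - {d_n} = {37(-1)^n/n^2 : n ≥ 1}; the only limit point is 0
  - closure = {37(-1)^n/n^2 : n ≥ 1} ∪ {0}
For the norm: a diagonal operator has ||M|| = sup_n |d_n|. Here |d_n| = 37/n^2 is decreasing, so sup_n |d_n| = |d_1| = 37. So ||M|| = 37.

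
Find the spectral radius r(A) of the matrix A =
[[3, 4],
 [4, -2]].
r(A) = (1 + sqrt(89))/2 ≈ 5.217

The eigenvalues of A are the roots of its characteristic polynomial. With M = A (coefficients from the trace and determinant):
  p(λ) = det(λ I - M) = λ^2 - λ - 22.
For λ^2 - λ - 22 the discriminant is 89. It is nonnegative but not a perfect square, so the roots are real and irrational: λ = (1 ± sqrt(89))/2 ≈ 5.217, -4.217.
Thus the eigenvalues (to 4 decimals) are 5.217 (modulus 5.217); -4.217 (modulus 4.217). The spectral radius is the largest modulus: r(A) = (1 + sqrt(89))/2 ≈ 5.217. (Cross-check: r(A) ≤ ||A||_2 ≈ 5.217; equality holds whenever A is normal, though it can also hold for some non-normal A.)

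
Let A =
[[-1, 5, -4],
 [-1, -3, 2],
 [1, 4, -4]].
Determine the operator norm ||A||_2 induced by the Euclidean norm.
||A||_2 ≈ 9.2561 (= sqrt(largest eigenvalue of A^T A))

||A||_2 = sigma_max(A) = sqrt(lambda_max(A^T A)). Form the symmetric matrix M = A^T A =
[[3, 2, -2],
 [2, 50, -42],
 [-2, -42, 36]].
Its characteristic polynomial (trace, sum of principal 2x2 minors, determinant of M give the coefficients) is
  p(λ) = det(λ I - M) = λ^3 - 89λ^2 + 286λ - 100.
No integer candidate from the rational root theorem (±divisors of 100) is a root, so the roots are irrational. The cubic discriminant is Δ = 317891092 > 0, so there are three distinct real roots. p(0) = -100 and p(1) = 98 have opposite signs, so a root lies in (0, 1); Newton's method refines it to λ ≈ 0.399. p(2) = 124 and p(3) = -16 have opposite signs, so a root lies in (2, 3); Newton's method refines it to λ ≈ 2.9256. p(85) = -4690 and p(86) = 2308 have opposite signs, so a root lies in (85, 86); Newton's method refines it to λ ≈ 85.6754. Check (Vieta): the three roots sum to 89, matching tr M = 89.
So the eigenvalues of A^T A are ≈ 0.399, 2.9256, 85.6754 (all ≥ 0, as they must be for A^T A). The largest is λ_max ≈ 85.6754, hence ||A||_2 = sqrt(λ_max) ≈ 9.2561.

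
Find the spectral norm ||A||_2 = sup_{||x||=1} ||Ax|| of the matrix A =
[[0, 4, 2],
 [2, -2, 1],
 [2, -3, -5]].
||A||_2 ≈ 7.3499 (= sqrt(largest eigenvalue of A^T A))

||A||_2 = sigma_max(A) = sqrt(lambda_max(A^T A)). Form the symmetric matrix M = A^T A =
[[8, -10, -8],
 [-10, 29, 21],
 [-8, 21, 30]].
Its characteristic polynomial (trace, sum of principal 2x2 minors, determinant of M give the coefficients) is
  p(λ) = det(λ I - M) = λ^3 - 67λ^2 + 737λ - 1936.
No integer candidate from the rational root theorem (±divisors of 1936) is a root, so the roots are irrational. The cubic discriminant is Δ = 127475557 > 0, so there are three distinct real roots. p(3) = -301 and p(4) = 4 have opposite signs, so a root lies in (3, 4); Newton's method refines it to λ ≈ 3.984. p(8) = 184 and p(9) = -1 have opposite signs, so a root lies in (8, 9); Newton's method refines it to λ ≈ 8.9956. p(54) = -46 and p(55) = 2299 have opposite signs, so a root lies in (54, 55); Newton's method refines it to λ ≈ 54.0204. Check (Vieta): the three roots sum to 67, matching tr M = 67.
So the eigenvalues of A^T A are ≈ 3.984, 8.9956, 54.0204 (all ≥ 0, as they must be for A^T A). The largest is λ_max ≈ 54.0204, hence ||A||_2 = sqrt(λ_max) ≈ 7.3499.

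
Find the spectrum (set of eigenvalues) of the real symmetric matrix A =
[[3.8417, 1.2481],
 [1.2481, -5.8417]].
sigma(A) ≈ {-6, 4}

A is real symmetric, so its spectrum consists of real eigenvalues. Expanding the characteristic polynomial of the displayed matrix gives
  det(λ I - A) = p(λ) = λ^2 + (2)λ + (-24).
Solving p(λ) = 0 yields eigenvalues ≈ -6, 4. (A is shown rounded to 4 decimals, so these recover the underlying integer eigenvalues to within that precision.)
Verification: the trace of A = -2 equals the sum of eigenvalues -2, and det(A) ≈ -23.9998 matches the eigenvalue product -24.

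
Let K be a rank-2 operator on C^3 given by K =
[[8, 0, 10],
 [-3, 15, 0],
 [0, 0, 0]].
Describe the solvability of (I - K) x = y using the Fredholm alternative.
(I - K) is invertible (det(I - K) = 98 ≠ 0), so for every y in C^3 the equation (I - K) x = y has a unique solution.

K has rank 2 and factors as K = U V^T = u1 v1^T + u2 v2^T with u1 = (2, -2, 0), v1 = (3, -3, 3), u2 = (-2, -3, 0), v2 = (-1, -3, -2) (multiplying out reproduces the displayed K). The nonzero eigenvalues of U V^T coincide with those of the 2 x 2 matrix G = V^T U = [[v1·u1, v1·u2], [v2·u1, v2·u2]] = [[12, 3], [4, 11]], and by the Sylvester determinant identity det(I_3 - U V^T) = det(I_2 - V^T U) = det([[-11, -3], [-4, -10]]) = (-11)(-10) - (-3)(-4) = 98. (Direct check: I - K =
[[-7, 0, -10],
 [3, -14, 0],
 [0, 0, 1]]
has determinant 98.) The finite-dimensional Fredholm alternative says: either (I - K) is invertible, or ker(I - K) ≠ {0} and then range(I - K) = ker((I - K)^*)^⊥, with dim ker(I - K) = dim ker((I - K)^*). Since det(I - K) ≠ 0, 1 is not an eigenvalue of K and ker(I - K) = {0}, so we are in the first case: for every y there is a unique x = (I - K)^(-1) y. (Explicitly, by the Woodbury identity, (I - U V^T)^(-1) = I + U (I_2 - G)^(-1) V^T.)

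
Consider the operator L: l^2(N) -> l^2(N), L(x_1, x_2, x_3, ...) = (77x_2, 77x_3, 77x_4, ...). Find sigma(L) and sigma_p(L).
sigma(L) = closed disk {z in C : |z| ≤ 77}; sigma_p(L) = open disk {z in C : |z| < 77}

Note L = 77·V where V is the unit left shift (V x)_k = x_{k+1}; so sigma(L) = 77·sigma(V) and ||L|| = 77||V||. ||L x||^2 = 5929sum_{k≥2} |x_k|^2 ≤ 5929||x||^2, with equality on {x : x_1 = 0}, so ||L|| = 77. For any lambda with |lambda| < 77, set r = lambda/77 (|r| < 1); the vector x = (1, r, r^2, ...) is in l^2 and satisfies L x = 77(r, r^2, ...) = lambda x, so lambda is an eigenvalue. On the boundary |lambda| = 77 the geometric series diverges, so no l^2 eigenvector exists, but these lambda lie in the approximate point spectrum. Hence sigma(L) is the closed disk of radius 77 and sigma_p(L) is the open disk.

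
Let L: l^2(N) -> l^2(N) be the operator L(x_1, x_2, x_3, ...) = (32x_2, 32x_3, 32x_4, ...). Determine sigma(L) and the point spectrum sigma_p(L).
sigma(L) = closed disk {z in C : |z| ≤ 32}; sigma_p(L) = open disk {z in C : |z| < 32}

Note L = 32·V where V is the unit left shift (V x)_k = x_{k+1}; so sigma(L) = 32·sigma(V) and ||L|| = 32||V||. ||L x||^2 = 1024sum_{k≥2} |x_k|^2 ≤ 1024||x||^2, with equality on {x : x_1 = 0}, so ||L|| = 32. For any lambda with |lambda| < 32, set r = lambda/32 (|r| < 1); the vector x = (1, r, r^2, ...) is in l^2 and satisfies L x = 32(r, r^2, ...) = lambda x, so lambda is an eigenvalue. On the boundary |lambda| = 32 the geometric series diverges, so no l^2 eigenvector exists, but these lambda lie in the approximate point spectrum. Hence sigma(L) is the closed disk of radius 32 and sigma_p(L) is the open disk.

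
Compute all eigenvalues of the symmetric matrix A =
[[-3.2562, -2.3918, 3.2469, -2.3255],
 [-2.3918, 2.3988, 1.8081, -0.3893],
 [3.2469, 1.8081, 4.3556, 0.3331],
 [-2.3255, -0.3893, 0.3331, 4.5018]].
sigma(A) ≈ {-6, 3, 5, 6}

A is real symmetric, so its spectrum consists of real eigenvalues. Expanding the characteristic polynomial of the displayed matrix gives
  det(λ I - A) = p(λ) = λ^4 + (-8)λ^3 + (-21)λ^2 + (288)λ + (-539.9989).
Solving p(λ) = 0 yields eigenvalues ≈ -6, 3, 5, 6. (A is shown rounded to 4 decimals, so these recover the underlying integer eigenvalues to within that precision.)
Verification: the trace of A = 8 equals the sum of eigenvalues 8, and det(A) ≈ -539.9989 matches the eigenvalue product -540.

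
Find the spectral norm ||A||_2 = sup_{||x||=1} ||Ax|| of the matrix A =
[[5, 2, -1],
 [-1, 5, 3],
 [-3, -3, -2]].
||A||_2 ≈ 7.4326 (= sqrt(largest eigenvalue of A^T A))

||A||_2 = sigma_max(A) = sqrt(lambda_max(A^T A)). Form the symmetric matrix M = A^T A =
[[35, 14, -2],
 [14, 38, 19],
 [-2, 19, 14]].
Its characteristic polynomial (trace, sum of principal 2x2 minors, determinant of M give the coefficients) is
  p(λ) = det(λ I - M) = λ^3 - 87λ^2 + 1791λ - 2025.
No integer candidate from the rational root theorem (±divisors of 2025) is a root, so the roots are irrational. The cubic discriminant is Δ = 1534049280 > 0, so there are three distinct real roots. p(1) = -320 and p(2) = 1217 have opposite signs, so a root lies in (1, 2); Newton's method refines it to λ ≈ 1.1996. p(30) = 405 and p(31) = -320 have opposite signs, so a root lies in (30, 31); Newton's method refines it to λ ≈ 30.5571. p(55) = -320 and p(56) = 1055 have opposite signs, so a root lies in (55, 56); Newton's method refines it to λ ≈ 55.2433. Check (Vieta): the three roots sum to 87, matching tr M = 87.
So the eigenvalues of A^T A are ≈ 1.1996, 30.5571, 55.2433 (all ≥ 0, as they must be for A^T A). The largest is λ_max ≈ 55.2433, hence ||A||_2 = sqrt(λ_max) ≈ 7.4326.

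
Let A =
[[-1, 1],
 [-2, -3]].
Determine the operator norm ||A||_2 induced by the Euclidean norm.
||A||_2 = sqrt((15 + sqrt(125))/2) ≈ 3.618 (= sqrt(largest eigenvalue of A^T A))

||A||_2 = sigma_max(A) = sqrt(lambda_max(A^T A)). Form the symmetric matrix M = A^T A =
[[5, 5],
 [5, 10]].
Its characteristic polynomial (trace, determinant of M give the coefficients) is
  p(λ) = det(λ I - M) = λ^2 - 15λ + 25.
For λ^2 - 15λ + 25 the discriminant is 125. It is nonnegative but not a perfect square, so the roots are real and irrational: λ = (15 ± sqrt(125))/2 ≈ 13.0902, 1.9098.
So the eigenvalues of A^T A are ≈ 1.9098, 13.0902 (all ≥ 0, as they must be for A^T A). The largest is λ_max = (15 + sqrt(125))/2 ≈ 13.0902, hence ||A||_2 = sqrt(λ_max) = sqrt((15 + sqrt(125))/2) ≈ 3.618.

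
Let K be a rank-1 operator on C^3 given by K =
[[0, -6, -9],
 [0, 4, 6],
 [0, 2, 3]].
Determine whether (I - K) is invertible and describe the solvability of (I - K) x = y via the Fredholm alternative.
(I - K) is invertible (det(I - K) = -6 ≠ 0), so for every y in C^3 the equation (I - K) x = y has a unique solution.

K has rank 1, so it is an outer product K = u v^T: every row of K is a multiple of one row vector. Reading off the entries, u = (-3, 2, 1) and v = (0, 2, 3) (row i of K equals u_i·v^T). A rank-one matrix u v^T satisfies K u = u (v·u) and kills the (2)-dimensional subspace v^⊥, so its characteristic polynomial is lambda^2 (lambda - v·u) with v·u = tr K = 7. Hence the eigenvalues of I - K are 1 (multiplicity 2) and 1 - (7) = -6, so det(I - K) = -6. (Direct check: I - K =
[[1, 6, 9],
 [0, -3, -6],
 [0, -2, -2]]
has determinant -6.) The finite-dimensional Fredholm alternative says: either (I - K) is invertible, or ker(I - K) ≠ {0} and then range(I - K) = ker((I - K)^*)^⊥, with dim ker(I - K) = dim ker((I - K)^*). Since det(I - K) ≠ 0, 1 is not an eigenvalue of K and ker(I - K) = {0}, so we are in the first case: for every y there is a unique x = (I - K)^(-1) y. Explicitly, by the Sherman–Morrison formula, (I - u v^T)^(-1) = I + u v^T/(1 - v·u), i.e. (I - K)^(-1) = I + K/(-6).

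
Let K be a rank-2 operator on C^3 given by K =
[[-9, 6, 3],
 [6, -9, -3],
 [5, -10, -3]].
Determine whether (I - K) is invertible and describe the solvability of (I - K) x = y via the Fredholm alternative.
(I - K) is invertible (det(I - K) = 76 ≠ 0), so for every y in C^3 the equation (I - K) x = y has a unique solution.

K has rank 2 and factors as K = U V^T = u1 v1^T + u2 v2^T with u1 = (-3, 0, -1), v1 = (1, 1, 0), u2 = (-3, 3, 3), v2 = (2, -3, -1) (multiplying out reproduces the displayed K). The nonzero eigenvalues of U V^T coincide with those of the 2 x 2 matrix G = V^T U = [[v1·u1, v1·u2], [v2·u1, v2·u2]] = [[-3, 0], [-5, -18]], and by the Sylvester determinant identity det(I_3 - U V^T) = det(I_2 - V^T U) = det([[4, 0], [5, 19]]) = (4)(19) - (0)(5) = 76. (Direct check: I - K =
[[10, -6, -3],
 [-6, 10, 3],
 [-5, 10, 4]]
has determinant 76.) The finite-dimensional Fredholm alternative says: either (I - K) is invertible, or ker(I - K) ≠ {0} and then range(I - K) = ker((I - K)^*)^⊥, with dim ker(I - K) = dim ker((I - K)^*). Since det(I - K) ≠ 0, 1 is not an eigenvalue of K and ker(I - K) = {0}, so we are in the first case: for every y there is a unique x = (I - K)^(-1) y. (Explicitly, by the Woodbury identity, (I - U V^T)^(-1) = I + U (I_2 - G)^(-1) V^T.)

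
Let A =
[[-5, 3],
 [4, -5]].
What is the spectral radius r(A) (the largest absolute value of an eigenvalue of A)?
r(A) = (10 + sqrt(48))/2 ≈ 8.4641

The eigenvalues of A are the roots of its characteristic polynomial. With M = A (coefficients from the trace and determinant):
  p(λ) = det(λ I - M) = λ^2 + 10λ + 13.
For λ^2 + 10λ + 13 the discriminant is 48. It is nonnegative but not a perfect square, so the roots are real and irrational: λ = (-10 ± sqrt(48))/2 ≈ -1.5359, -8.4641.
Thus the eigenvalues (to 4 decimals) are -1.5359 (modulus 1.5359); -8.4641 (modulus 8.4641). The spectral radius is the largest modulus: r(A) = (10 + sqrt(48))/2 ≈ 8.4641. (Cross-check: r(A) ≤ ||A||_2 ≈ 8.5249; equality holds whenever A is normal, though it can also hold for some non-normal A.)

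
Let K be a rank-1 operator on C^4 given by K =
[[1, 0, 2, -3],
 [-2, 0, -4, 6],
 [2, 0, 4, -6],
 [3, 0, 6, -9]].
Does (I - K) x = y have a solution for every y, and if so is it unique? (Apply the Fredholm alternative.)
(I - K) is invertible (det(I - K) = 5 ≠ 0), so for every y in C^4 the equation (I - K) x = y has a unique solution.

K has rank 1, so it is an outer product K = u v^T: every row of K is a multiple of one row vector. Reading off the entries, u = (-1, 2, -2, -3) and v = (-1, 0, -2, 3) (row i of K equals u_i·v^T). A rank-one matrix u v^T satisfies K u = u (v·u) and kills the (3)-dimensional subspace v^⊥, so its characteristic polynomial is lambda^3 (lambda - v·u) with v·u = tr K = -4. Hence the eigenvalues of I - K are 1 (multiplicity 3) and 1 - (-4) = 5, so det(I - K) = 5. (Direct check: I - K =
[[0, 0, -2, 3],
 [2, 1, 4, -6],
 [-2, 0, -3, 6],
 [-3, 0, -6, 10]]
has determinant 5.) The finite-dimensional Fredholm alternative says: either (I - K) is invertible, or ker(I - K) ≠ {0} and then range(I - K) = ker((I - K)^*)^⊥, with dim ker(I - K) = dim ker((I - K)^*). Since det(I - K) ≠ 0, 1 is not an eigenvalue of K and ker(I - K) = {0}, so we are in the first case: for every y there is a unique x = (I - K)^(-1) y. Explicitly, by the Sherman–Morrison formula, (I - u v^T)^(-1) = I + u v^T/(1 - v·u), i.e. (I - K)^(-1) = I + K/(5).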